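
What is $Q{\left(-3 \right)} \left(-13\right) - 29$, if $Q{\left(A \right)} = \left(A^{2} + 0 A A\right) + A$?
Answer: $-107$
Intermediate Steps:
$Q{\left(A \right)} = A + A^{2}$ ($Q{\left(A \right)} = \left(A^{2} + 0 A\right) + A = \left(A^{2} + 0\right) + A = A^{2} + A = A + A^{2}$)
$Q{\left(-3 \right)} \left(-13\right) - 29 = - 3 \left(1 - 3\right) \left(-13\right) - 29 = \left(-3\right) \left(-2\right) \left(-13\right) - 29 = 6 \left(-13\right) - 29 = -78 - 29 = -107$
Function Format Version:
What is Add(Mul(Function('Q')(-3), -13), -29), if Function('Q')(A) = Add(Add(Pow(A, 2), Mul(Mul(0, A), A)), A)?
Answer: -107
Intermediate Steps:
Function('Q')(A) = Add(A, Pow(A, 2)) (Function('Q')(A) = Add(Add(Pow(A, 2), Mul(0, A)), A) = Add(Add(Pow(A, 2), 0), A) = Add(Pow(A, 2), A) = Add(A, Pow(A, 2)))
Add(Mul(Function('Q')(-3), -13), -29) = Add(Mul(Mul(-3, Add(1, -3)), -13), -29) = Add(Mul(Mul(-3, -2), -13), -29) = Add(Mul(6, -13), -29) = Add(-78, -29) = -107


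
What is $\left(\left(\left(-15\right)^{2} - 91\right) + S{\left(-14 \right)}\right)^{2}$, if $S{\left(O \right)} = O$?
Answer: $14400$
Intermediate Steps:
$\left(\left(\left(-15\right)^{2} - 91\right) + S{\left(-14 \right)}\right)^{2} = \left(\left(\left(-15\right)^{2} - 91\right) - 14\right)^{2} = \left(\left(225 - 91\right) - 14\right)^{2} = \left(134 - 14\right)^{2} = 120^{2} = 14400$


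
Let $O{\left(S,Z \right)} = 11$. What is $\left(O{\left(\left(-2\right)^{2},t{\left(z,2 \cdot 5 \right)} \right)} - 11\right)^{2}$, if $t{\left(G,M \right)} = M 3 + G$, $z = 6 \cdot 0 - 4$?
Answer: $0$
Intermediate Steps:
$z = -4$ ($z = 0 - 4 = -4$)
$t{\left(G,M \right)} = G + 3 M$ ($t{\left(G,M \right)} = 3 M + G = G + 3 M$)
$\left(O{\left(\left(-2\right)^{2},t{\left(z,2 \cdot 5 \right)} \right)} - 11\right)^{2} = \left(11 - 11\right)^{2} = 0^{2} = 0$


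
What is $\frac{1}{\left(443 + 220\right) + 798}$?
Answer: $\frac{1}{1461} \approx 0.00068446$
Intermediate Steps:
$\frac{1}{\left(443 + 220\right) + 798} = \frac{1}{663 + 798} = \frac{1}{1461}$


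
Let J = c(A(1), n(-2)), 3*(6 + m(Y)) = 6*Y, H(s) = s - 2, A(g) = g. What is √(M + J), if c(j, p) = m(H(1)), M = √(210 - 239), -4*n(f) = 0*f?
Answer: √(-8 + I*√29) ≈ 0.90655 + 2.9702*I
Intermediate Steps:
H(s) = -2 + s
n(f) = 0 (n(f) = -0*f = -¼*0 = 0)
m(Y) = -6 + 2*Y (m(Y) = -6 + (6*Y)/3 = -6 + 2*Y)
M = I*√29 (M = √(-29) = I*√29 ≈ 5.3852*I)
c(j, p) = -8 (c(j, p) = -6 + 2*(-2 + 1) = -6 + 2*(-1) = -6 - 2 = -8)
J = -8
√(M + J) = √(I*√29 - 8) = √(-8 + I*√29)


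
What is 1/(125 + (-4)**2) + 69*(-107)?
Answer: -1041002/141 ≈ -7383.0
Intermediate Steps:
1/(125 + (-4)**2) + 69*(-107) = 1/(125 + 16) - 7383 = 1/141 - 7383 = -1041002/141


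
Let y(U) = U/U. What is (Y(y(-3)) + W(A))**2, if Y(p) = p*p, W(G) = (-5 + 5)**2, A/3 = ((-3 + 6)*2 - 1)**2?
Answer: 1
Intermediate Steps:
A = 75 (A = 3*((-3 + 6)*2 - 1)**2 = 3*(3*2 - 1)**2 = 3*(6 - 1)**2 = 3*5**2 = 3*25 = 75)
y(U) = 1
W(G) = 0 (W(G) = 0**2 = 0)
Y(p) = p**2
(Y(y(-3)) + W(A))**2 = (1**2 + 0)**2 = (1 + 0)**2 = 1**2 = 1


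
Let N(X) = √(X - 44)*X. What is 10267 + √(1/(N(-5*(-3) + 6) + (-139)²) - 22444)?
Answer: 10267 + √(-22444 + 1/(19321 + 21*I*√23)) ≈ 10267.0 - 149.81*I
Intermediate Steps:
N(X) = X*√(-44 + X) (N(X) = √(-44 + X)*X = X*√(-44 + X))
10267 + √(1/(N(-5*(-3) + 6) + (-139)²) - 22444) = 10267 + √(1/((-5*(-3) + 6)*√(-44 + (-5*(-3) + 6)) + (-139)²) - 22444) = 10267 + √(1/((15 + 6)*√(-44 + (15 + 6)) + 19321) - 22444) = 10267 + √(1/(21*√(-44 + 21) + 19321) - 22444) = 10267 + √(1/(21*√(-23) + 19321) - 22444) = 10267 + √(1/(21*(I*√23) + 19321) - 22444) = 10267 + √(1/(21*I*√23 + 19321) - 22444) = 10267 + √(1/(19321 + 21*I*√23) - 22444) = 10267 + √(-22444 + 1/(19321 + 21*I*√23))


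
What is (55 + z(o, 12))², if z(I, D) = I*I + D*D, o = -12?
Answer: 117649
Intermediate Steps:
z(I, D) = D² + I² (z(I, D) = I² + D² = D² + I²)
(55 + z(o, 12))² = (55 + (12² + (-12)²))² = (55 + (144 + 144))² = (55 + 288)² = 343² = 117649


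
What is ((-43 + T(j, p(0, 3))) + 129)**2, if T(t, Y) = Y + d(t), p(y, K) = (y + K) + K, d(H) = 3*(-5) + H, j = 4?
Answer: 6561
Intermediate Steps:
d(H) = -15 + H
p(y, K) = y + 2*K (p(y, K) = (K + y) + K = y + 2*K)
T(t, Y) = -15 + Y + t (T(t, Y) = Y + (-15 + t) = -15 + Y + t)
((-43 + T(j, p(0, 3))) + 129)**2 = ((-43 + (-15 + (0 + 2*3) + 4)) + 129)**2 = ((-43 + (-15 + (0 + 6) + 4)) + 129)**2 = ((-43 + (-15 + 6 + 4)) + 129)**2 = ((-43 - 5) + 129)**2 = (-48 + 129)**2 = 81**2 = 6561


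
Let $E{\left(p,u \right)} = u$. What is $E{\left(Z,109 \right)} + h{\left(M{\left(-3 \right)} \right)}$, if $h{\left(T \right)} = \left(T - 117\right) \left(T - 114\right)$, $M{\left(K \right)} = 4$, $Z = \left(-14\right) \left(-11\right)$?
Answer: $12539$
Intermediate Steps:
$Z = 154$
$h{\left(T \right)} = \left(-117 + T\right) \left(-114 + T\right)$
$E{\left(Z,109 \right)} + h{\left(M{\left(-3 \right)} \right)} = 109 + \left(13338 + 4^{2} - 924\right) = 109 + \left(13338 + 16 - 924\right) = 109 + 12430 = 12539$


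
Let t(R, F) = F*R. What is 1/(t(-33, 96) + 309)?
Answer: -1/2859 ≈ -0.00034977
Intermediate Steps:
1/(t(-33, 96) + 309) = 1/(96*(-33) + 309) = 1/(-3168 + 309) = 1/(-2859) = -1/2859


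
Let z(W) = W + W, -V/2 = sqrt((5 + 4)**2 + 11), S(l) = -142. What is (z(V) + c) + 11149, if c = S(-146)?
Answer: 11007 - 8*sqrt(23) ≈ 10969.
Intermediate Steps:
V = -4*sqrt(23) (V = -2*sqrt((5 + 4)**2 + 11) = -2*sqrt(9**2 + 11) = -2*sqrt(81 + 11) = -4*sqrt(23) ≈ -19.183)
z(W) = 2*W
c = -142
(z(V) + c) + 11149 = (2*(-4*sqrt(23)) - 142) + 11149 = (-8*sqrt(23) - 142) + 11149 = (-142 - 8*sqrt(23)) + 11149 = 11007 - 8*sqrt(23)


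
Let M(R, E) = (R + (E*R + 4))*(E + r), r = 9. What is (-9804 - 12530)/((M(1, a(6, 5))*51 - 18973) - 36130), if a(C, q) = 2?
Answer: 11167/25588 ≈ 0.43642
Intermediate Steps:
M(R, E) = (9 + E)*(4 + R + E*R) (M(R, E) = (R + (E*R + 4))*(E + 9) = (R + (4 + E*R))*(9 + E) = (4 + R + E*R)*(9 + E) = (9 + E)*(4 + R + E*R))
(-9804 - 12530)/((M(1, a(6, 5))*51 - 18973) - 36130) = (-9804 - 12530)/(((36 + 4*2 + 9*1 + 1*2² + 10*2*1)*51 - 18973) - 36130) = -22334/(((36 + 8 + 9 + 1*4 + 20)*51 - 18973) - 36130) = -22334/(((36 + 8 + 9 + 4 + 20)*51 - 18973) - 36130) = -22334/((77*51 - 18973) - 36130) = -22334/((3927 - 18973) - 36130) = -22334/(-15046 - 36130) = -22334/(-51176) = -22334*(-1/51176) = 11167/25588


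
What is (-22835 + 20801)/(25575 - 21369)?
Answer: -339/701 ≈ -0.48359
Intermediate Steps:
(-22835 + 20801)/(25575 - 21369) = -2034/4206 = -2034*1/4206 = -339/701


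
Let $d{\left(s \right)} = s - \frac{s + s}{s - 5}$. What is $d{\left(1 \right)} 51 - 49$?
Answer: $\frac{55}{2} \approx 27.5$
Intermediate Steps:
$d{\left(s \right)} = s - \frac{2 s}{-5 + s}$
$d{\left(1 \right)} 51 - 49 = 1 \frac{1}{-5 + 1} \left(-7 + 1\right) 51 - 49 = 1 \frac{1}{-4} \left(-6\right) 51 - 49 = 1 \left(- \frac{1}{4}\right) \left(-6\right) 51 - 49 = \frac{3}{2} \cdot 51 - 49 = \frac{153}{2} - 49 = \frac{55}{2}$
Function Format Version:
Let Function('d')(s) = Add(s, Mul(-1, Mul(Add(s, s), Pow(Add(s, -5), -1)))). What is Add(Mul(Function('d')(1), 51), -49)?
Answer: Rational(55, 2) ≈ 27.500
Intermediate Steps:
Function('d')(s) = Add(s, Mul(-2, s, Pow(Add(-5, s), -1))) (Function('d')(s) = Add(s, Mul(-1, Mul(Mul(2, s), Pow(Add(-5, s), -1)))) = Add(s, Mul(-1, Mul(2, s, Pow(Add(-5, s), -1)))) = Add(s, Mul(-2, s, Pow(Add(-5, s), -1))))
Add(Mul(Function('d')(1), 51), -49) = Add(Mul(Mul(1, Pow(Add(-5, 1), -1), Add(-7, 1)), 51), -49) = Add(Mul(Mul(1, Pow(-4, -1), -6), 51), -49) = Add(Mul(Mul(1, Rational(-1, 4), -6), 51), -49) = Add(Mul(Rational(3, 2), 51), -49) = Add(Rational(153, 2), -49) = Rational(55, 2)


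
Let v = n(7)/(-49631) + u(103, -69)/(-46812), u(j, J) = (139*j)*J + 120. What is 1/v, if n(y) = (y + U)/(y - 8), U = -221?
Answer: 774442124/16337717125 ≈ 0.047402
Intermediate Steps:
u(j, J) = 120 + 139*J*j (u(j, J) = 139*J*j + 120 = 120 + 139*J*j)
n(y) = (-221 + y)/(-8 + y) (n(y) = (y - 221)/(y - 8) = (-221 + y)/(-8 + y))
v = 16337717125/774442124 (v = ((-221 + 7)/(-8 + 7))/(-49631) + (120 + 139*(-69)*103)/(-46812) = (-214/(-1))*(-1/49631) + (120 - 987873)*(-1/46812) = -1*(-214)*(-1/49631) - 987753*(-1/46812) = 214*(-1/49631) + 329251/15604 = -214/49631 + 329251/15604 = 16337717125/774442124 ≈ 21.096)
1/v = 1/(16337717125/774442124) = 774442124/16337717125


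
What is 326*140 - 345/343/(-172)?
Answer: 2692577785/58996 ≈ 45640.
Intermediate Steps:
326*140 - 345/343/(-172) = 45640 - 345*1/343*(-1/172) = 45640 - 345/343*(-1/172) = 45640 + 345/58996 = 2692577785/58996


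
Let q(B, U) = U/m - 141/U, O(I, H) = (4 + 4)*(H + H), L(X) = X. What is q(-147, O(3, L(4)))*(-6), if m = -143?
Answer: 72777/4576 ≈ 15.904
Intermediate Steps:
O(I, H) = 16*H (O(I, H) = 8*(2*H) = 16*H)
q(B, U) = -141/U - U/143 (q(B, U) = U/(-143) - 141/U = U*(-1/143) - 141/U = -U/143 - 141/U = -141/U - U/143)
q(-147, O(3, L(4)))*(-6) = (-141/(16*4) - 16*4/143)*(-6) = (-141/64 - 1/143*64)*(-6) = (-141*1/64 - 64/143)*(-6) = (-141/64 - 64/143)*(-6) = -24259/9152*(-6) = 72777/4576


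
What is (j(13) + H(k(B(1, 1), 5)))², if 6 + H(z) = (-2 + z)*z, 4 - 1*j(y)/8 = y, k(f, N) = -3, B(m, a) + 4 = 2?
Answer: 3969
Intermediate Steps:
B(m, a) = -2 (B(m, a) = -4 + 2 = -2)
j(y) = 32 - 8*y
H(z) = -6 + z*(-2 + z) (H(z) = -6 + (-2 + z)*z = -6 + z*(-2 + z))
(j(13) + H(k(B(1, 1), 5)))² = ((32 - 8*13) + (-6 + (-3)² - 2*(-3)))² = ((32 - 104) + (-6 + 9 + 6))² = (-72 + 9)² = (-63)² = 3969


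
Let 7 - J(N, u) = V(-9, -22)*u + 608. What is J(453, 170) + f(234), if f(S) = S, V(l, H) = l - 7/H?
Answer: 12198/11 ≈ 1108.9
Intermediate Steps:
J(N, u) = -601 + 191*u/22 (J(N, u) = 7 - ((-9 - 7/(-22))*u + 608) = 7 - ((-9 - 7*(-1/22))*u + 608) = 7 - ((-9 + 7/22)*u + 608) = 7 - (-191*u/22 + 608) = 7 - (608 - 191*u/22) = 7 + (-608 + 191*u/22) = -601 + 191*u/22)
J(453, 170) + f(234) = (-601 + (191/22)*170) + 234 = (-601 + 16235/11) + 234 = 9624/11 + 234 = 12198/11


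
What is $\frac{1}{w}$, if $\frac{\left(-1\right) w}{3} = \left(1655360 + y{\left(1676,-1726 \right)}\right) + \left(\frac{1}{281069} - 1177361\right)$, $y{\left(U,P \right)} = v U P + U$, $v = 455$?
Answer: $\frac{281069}{1109435617229832} \approx 2.5334 \cdot 10^{-10}$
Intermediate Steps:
$y{\left(U,P \right)} = U + 455 P U$ ($y{\left(U,P \right)} = 455 U P + U = 455 P U + U = U + 455 P U$)
$w = \frac{1109435617229832}{281069}$ ($w = - 3 \left(\left(1655360 + 1676 \left(1 + 455 \left(-1726\right)\right)\right) + \left(\frac{1}{281069} - 1177361\right)\right) = - 3 \left(\left(1655360 + 1676 \left(1 - 785330\right)\right) + \left(\frac{1}{281069} - 1177361\right)\right) = - 3 \left(\left(1655360 + 1676 \left(-785329\right)\right) - \frac{330919678908}{281069}\right) = - 3 \left(\left(1655360 - 1316211404\right) - \frac{330919678908}{281069}\right) = - 3 \left(-1314556044 - \frac{330919678908}{281069}\right) = \left(-3\right) \left(- \frac{369811872409944}{281069}\right) = \frac{1109435617229832}{281069} \approx 3.9472 \cdot 10^{9}$)
$\frac{1}{w} = \frac{1}{\frac{1109435617229832}{281069}} = \frac{281069}{1109435617229832}$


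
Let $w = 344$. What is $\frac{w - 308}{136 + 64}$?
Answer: $\frac{9}{50} \approx 0.18$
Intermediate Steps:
$\frac{w - 308}{136 + 64} = \frac{344 - 308}{136 + 64} = \frac{36}{200} = 36 \cdot \frac{1}{200} = \frac{9}{50}$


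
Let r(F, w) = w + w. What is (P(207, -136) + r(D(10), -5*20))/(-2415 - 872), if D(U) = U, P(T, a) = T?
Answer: -7/3287 ≈ -0.0021296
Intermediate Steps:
r(F, w) = 2*w
(P(207, -136) + r(D(10), -5*20))/(-2415 - 872) = (207 + 2*(-5*20))/(-2415 - 872) = (207 + 2*(-100))/(-3287) = (207 - 200)*(-1/3287) = 7*(-1/3287) = -7/3287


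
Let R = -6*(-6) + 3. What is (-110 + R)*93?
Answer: -6603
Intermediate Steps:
R = 39 (R = 36 + 3 = 39)
(-110 + R)*93 = (-110 + 39)*93 = -71*93 = -6603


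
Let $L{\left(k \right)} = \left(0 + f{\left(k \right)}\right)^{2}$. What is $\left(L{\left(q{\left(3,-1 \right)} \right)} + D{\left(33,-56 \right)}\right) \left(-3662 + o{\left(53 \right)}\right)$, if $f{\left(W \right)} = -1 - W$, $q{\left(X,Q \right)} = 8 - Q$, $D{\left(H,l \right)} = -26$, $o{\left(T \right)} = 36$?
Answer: $-268324$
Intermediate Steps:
$L{\left(k \right)} = \left(-1 - k\right)^{2}$ ($L{\left(k \right)} = \left(0 - \left(1 + k\right)\right)^{2} = \left(-1 - k\right)^{2}$)
$\left(L{\left(q{\left(3,-1 \right)} \right)} + D{\left(33,-56 \right)}\right) \left(-3662 + o{\left(53 \right)}\right) = \left(\left(1 + \left(8 - -1\right)\right)^{2} - 26\right) \left(-3662 + 36\right) = \left(\left(1 + \left(8 + 1\right)\right)^{2} - 26\right) \left(-3626\right) = \left(\left(1 + 9\right)^{2} - 26\right) \left(-3626\right) = \left(10^{2} - 26\right) \left(-3626\right) = \left(100 - 26\right) \left(-3626\right) = 74 \left(-3626\right) = -268324$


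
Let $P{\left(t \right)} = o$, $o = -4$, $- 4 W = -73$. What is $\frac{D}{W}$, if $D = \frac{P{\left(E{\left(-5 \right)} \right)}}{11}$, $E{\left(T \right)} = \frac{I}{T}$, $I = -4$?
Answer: $- \frac{16}{803} \approx -0.019925$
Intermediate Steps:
$W = \frac{73}{4}$ ($W = \left(- \frac{1}{4}\right) \left(-73\right) = \frac{73}{4} \approx 18.25$)
$E{\left(T \right)} = - \frac{4}{T}$
$P{\left(t \right)} = -4$
$D = - \frac{4}{11} \approx -0.36364$
$\frac{D}{W} = - \frac{4}{11 \cdot \frac{73}{4}} = \left(- \frac{4}{11}\right) \frac{4}{73} = - \frac{16}{803}$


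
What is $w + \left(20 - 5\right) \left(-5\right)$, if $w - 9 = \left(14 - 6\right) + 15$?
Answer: $-43$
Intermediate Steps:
$w = 32$ ($w = 9 + \left(\left(14 - 6\right) + 15\right) = 9 + \left(8 + 15\right) = 9 + 23 = 32$)
$w + \left(20 - 5\right) \left(-5\right) = 32 + \left(20 - 5\right) \left(-5\right) = 32 + 15 \left(-5\right) = 32 - 75 = -43$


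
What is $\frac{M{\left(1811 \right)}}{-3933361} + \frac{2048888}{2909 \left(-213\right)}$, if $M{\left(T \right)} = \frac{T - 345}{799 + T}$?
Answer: $- \frac{3505672177760167}{1060172144090595} \approx -3.3067$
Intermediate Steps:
$M{\left(T \right)} = \frac{-345 + T}{799 + T}$
$\frac{M{\left(1811 \right)}}{-3933361} + \frac{2048888}{2909 \left(-213\right)} = \frac{\frac{1}{799 + 1811} \left(-345 + 1811\right)}{-3933361} + \frac{2048888}{2909 \left(-213\right)} = \frac{1}{2610} \cdot 1466 \left(- \frac{1}{3933361}\right) + \frac{2048888}{-619617} = \frac{1}{2610} \cdot 1466 \left(- \frac{1}{3933361}\right) + 2048888 \left(- \frac{1}{619617}\right) = \frac{733}{1305} \left(- \frac{1}{3933361}\right) - \frac{2048888}{619617} = - \frac{733}{5133036105} - \frac{2048888}{619617} = - \frac{3505672177760167}{1060172144090595}$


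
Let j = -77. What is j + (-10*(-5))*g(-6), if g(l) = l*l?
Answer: 1723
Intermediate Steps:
g(l) = l**2
j + (-10*(-5))*g(-6) = -77 - 10*(-5)*(-6)**2 = -77 + 50*36 = -77 + 1800 = 1723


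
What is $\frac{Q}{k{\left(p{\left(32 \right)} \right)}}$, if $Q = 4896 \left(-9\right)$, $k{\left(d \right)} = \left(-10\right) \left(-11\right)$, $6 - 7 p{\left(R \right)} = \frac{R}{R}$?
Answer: $- \frac{22032}{55} \approx -400.58$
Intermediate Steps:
$p{\left(R \right)} = \frac{5}{7}$ ($p{\left(R \right)} = \frac{6}{7} - \frac{R \frac{1}{R}}{7} = \frac{6}{7} - \frac{1}{7} = \frac{5}{7}$)
$k{\left(d \right)} = 110$
$Q = -44064$
$\frac{Q}{k{\left(p{\left(32 \right)} \right)}} = - \frac{44064}{110} = \left(-44064\right) \frac{1}{110} = - \frac{22032}{55}$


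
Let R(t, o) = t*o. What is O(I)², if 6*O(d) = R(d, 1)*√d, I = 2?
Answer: 2/9 ≈ 0.22222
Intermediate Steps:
R(t, o) = o*t
O(d) = d^(3/2)/6 (O(d) = ((1*d)*√d)/6 = (d*√d)/6 = d^(3/2)/6)
O(I)² = (2^(3/2)/6)² = ((2*√2)/6)² = (√2/3)² = 2/9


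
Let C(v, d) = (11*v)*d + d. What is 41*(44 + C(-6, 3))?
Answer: -6191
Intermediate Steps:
C(v, d) = d + 11*d*v (C(v, d) = 11*d*v + d = d + 11*d*v)
41*(44 + C(-6, 3)) = 41*(44 + 3*(1 + 11*(-6))) = 41*(44 + 3*(1 - 66)) = 41*(44 + 3*(-65)) = 41*(44 - 195) = 41*(-151) = -6191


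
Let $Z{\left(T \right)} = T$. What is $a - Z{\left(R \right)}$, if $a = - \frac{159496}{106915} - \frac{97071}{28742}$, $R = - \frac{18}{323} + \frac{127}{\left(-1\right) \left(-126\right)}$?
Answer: $- \frac{26001183861007}{4466534176755} \approx -5.8213$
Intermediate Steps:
$R = \frac{38753}{40698}$ ($R = \left(-18\right) \frac{1}{323} + \frac{127}{126} = - \frac{18}{323} + 127 \cdot \frac{1}{126} = - \frac{18}{323} + \frac{127}{126} = \frac{38753}{40698} \approx 0.95221$)
$a = - \frac{14962579997}{3072950930}$ ($a = \left(-159496\right) \frac{1}{106915} - \frac{97071}{28742} = - \frac{159496}{106915} - \frac{97071}{28742} = - \frac{14962579997}{3072950930} \approx -4.8691$)
$a - Z{\left(R \right)} = - \frac{14962579997}{3072950930} - \frac{38753}{40698} = - \frac{26001183861007}{4466534176755}$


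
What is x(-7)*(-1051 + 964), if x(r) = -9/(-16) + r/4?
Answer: 1653/16 ≈ 103.31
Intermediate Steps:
x(r) = 9/16 + r/4 (x(r) = -9*(-1/16) + r*(¼) = 9/16 + r/4)
x(-7)*(-1051 + 964) = (9/16 + (¼)*(-7))*(-1051 + 964) = (9/16 - 7/4)*(-87) = -19/16*(-87) = 1653/16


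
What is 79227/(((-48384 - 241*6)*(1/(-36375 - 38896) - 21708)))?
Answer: 1987831839/27140455454090 ≈ 7.3242e-5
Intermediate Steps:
79227/(((-48384 - 241*6)*(1/(-36375 - 38896) - 21708))) = 79227/(((-48384 - 1446)*(1/(-75271) - 21708))) = 79227/((-49830*(-1/75271 - 21708))) = 79227/((-49830*(-1633982869/75271))) = 79227/(81421366362270/75271) = 79227*(75271/81421366362270) = 1987831839/27140455454090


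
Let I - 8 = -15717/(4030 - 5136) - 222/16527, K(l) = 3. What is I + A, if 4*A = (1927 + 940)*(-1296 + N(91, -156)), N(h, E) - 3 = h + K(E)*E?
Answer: -520925938216/435211 ≈ -1.1970e+6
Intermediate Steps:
N(h, E) = 3 + h + 3*E (N(h, E) = 3 + (h + 3*E) = 3 + h + 3*E)
I = 19320963/870422 (I = 8 + (-15717/(4030 - 5136) - 222/16527) = 8 + (-15717/(-1106) - 222*1/16527) = 8 + (-15717*(-1/1106) - 74/5509) = 8 + (15717/1106 - 74/5509) = 8 + 12357587/870422 = 19320963/870422 ≈ 22.197)
A = -2393945/2 (A = ((1927 + 940)*(-1296 + (3 + 91 + 3*(-156))))/4 = (2867*(-1296 + (3 + 91 - 468)))/4 = (2867*(-1296 - 374))/4 = (2867*(-1670))/4 = (1/4)*(-4787890) = -2393945/2 ≈ -1.1970e+6)
I + A = 19320963/870422 - 2393945/2 = -520925938216/435211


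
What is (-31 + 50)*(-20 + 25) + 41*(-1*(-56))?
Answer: 2391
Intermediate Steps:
(-31 + 50)*(-20 + 25) + 41*(-1*(-56)) = 19*5 + 41*56 = 95 + 2296 = 2391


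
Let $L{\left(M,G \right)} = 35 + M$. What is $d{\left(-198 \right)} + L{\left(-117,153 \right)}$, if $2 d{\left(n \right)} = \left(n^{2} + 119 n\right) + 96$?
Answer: $7787$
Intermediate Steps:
$d{\left(n \right)} = 48 + \frac{n^{2}}{2} + \frac{119 n}{2}$ ($d{\left(n \right)} = \frac{\left(n^{2} + 119 n\right) + 96}{2} = \frac{96 + n^{2} + 119 n}{2} = 48 + \frac{n^{2}}{2} + \frac{119 n}{2}$)
$d{\left(-198 \right)} + L{\left(-117,153 \right)} = \left(48 + \frac{\left(-198\right)^{2}}{2} + \frac{119}{2} \left(-198\right)\right) + \left(35 - 117\right) = \left(48 + \frac{1}{2} \cdot 39204 - 11781\right) - 82 = \left(48 + 19602 - 11781\right) - 82 = 7869 - 82 = 7787$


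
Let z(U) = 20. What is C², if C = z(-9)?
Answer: 400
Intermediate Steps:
C = 20
C² = 20² = 400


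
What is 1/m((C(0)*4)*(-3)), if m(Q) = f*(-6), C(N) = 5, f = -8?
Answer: 1/48 ≈ 0.020833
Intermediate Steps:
m(Q) = 48 (m(Q) = -8*(-6) = 48)
1/m((C(0)*4)*(-3)) = 1/48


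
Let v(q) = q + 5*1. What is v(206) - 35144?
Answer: -34933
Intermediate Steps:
v(q) = 5 + q (v(q) = q + 5 = 5 + q)
v(206) - 35144 = (5 + 206) - 35144 = 211 - 35144 = -34933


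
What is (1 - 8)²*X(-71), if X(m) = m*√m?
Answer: -3479*I*√71 ≈ -29315.0*I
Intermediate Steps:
X(m) = m^(3/2)
(1 - 8)²*X(-71) = (1 - 8)²*(-71)^(3/2) = (-7)²*(-71*I*√71) = 49*(-71*I*√71) = -3479*I*√71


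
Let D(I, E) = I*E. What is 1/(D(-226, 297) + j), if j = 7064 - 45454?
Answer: -1/105512 ≈ -9.4776e-6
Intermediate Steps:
D(I, E) = E*I
j = -38390
1/(D(-226, 297) + j) = 1/(297*(-226) - 38390) = 1/(-67122 - 38390) = 1/(-105512) = -1/105512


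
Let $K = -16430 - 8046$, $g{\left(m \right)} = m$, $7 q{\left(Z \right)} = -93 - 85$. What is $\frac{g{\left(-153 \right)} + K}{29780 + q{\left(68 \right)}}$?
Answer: $- \frac{172403}{208282} \approx -0.82774$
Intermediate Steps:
$q{\left(Z \right)} = - \frac{178}{7}$ ($q{\left(Z \right)} = \frac{-93 - 85}{7} = \frac{1}{7} \left(-178\right) = - \frac{178}{7}$)
$K = -24476$
$\frac{g{\left(-153 \right)} + K}{29780 + q{\left(68 \right)}} = \frac{-153 - 24476}{29780 - \frac{178}{7}} = - \frac{24629}{\frac{208282}{7}} = \left(-24629\right) \frac{7}{208282} = - \frac{172403}{208282}$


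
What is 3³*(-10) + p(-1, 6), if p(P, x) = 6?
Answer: -264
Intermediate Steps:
3³*(-10) + p(-1, 6) = 3³*(-10) + 6 = 27*(-10) + 6 = -270 + 6 = -264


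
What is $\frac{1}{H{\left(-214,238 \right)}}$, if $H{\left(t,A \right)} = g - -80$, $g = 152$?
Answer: $\frac{1}{232} \approx 0.0043103$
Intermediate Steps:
$H{\left(t,A \right)} = 232$ ($H{\left(t,A \right)} = 152 - -80 = 152 + 80 = 232$)
$\frac{1}{H{\left(-214,238 \right)}} = \frac{1}{232}$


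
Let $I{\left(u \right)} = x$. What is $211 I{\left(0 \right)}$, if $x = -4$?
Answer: $-844$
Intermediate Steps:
$I{\left(u \right)} = -4$
$211 I{\left(0 \right)} = 211 \left(-4\right) = -844$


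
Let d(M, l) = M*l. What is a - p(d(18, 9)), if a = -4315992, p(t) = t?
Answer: -4316154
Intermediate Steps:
a - p(d(18, 9)) = -4315992 - 18*9 = -4315992 - 1*162 = -4315992 - 162 = -4316154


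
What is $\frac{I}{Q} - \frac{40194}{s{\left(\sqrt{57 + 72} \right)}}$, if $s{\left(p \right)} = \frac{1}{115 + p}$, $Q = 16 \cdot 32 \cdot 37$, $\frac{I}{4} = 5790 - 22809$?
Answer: $- \frac{21891277179}{4736} - 40194 \sqrt{129} \approx -5.0788 \cdot 10^{6}$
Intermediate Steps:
$I = -68076$ ($I = 4 \left(5790 - 22809\right) = 4 \left(-17019\right) = -68076$)
$Q = 18944$ ($Q = 512 \cdot 37 = 18944$)
$\frac{I}{Q} - \frac{40194}{s{\left(\sqrt{57 + 72} \right)}} = - \frac{68076}{18944} - \frac{40194}{\frac{1}{115 + \sqrt{57 + 72}}} = \left(-68076\right) \frac{1}{18944} - \frac{40194}{\frac{1}{115 + \sqrt{129}}} = - \frac{17019}{4736} - 40194 \left(115 + \sqrt{129}\right) = - \frac{17019}{4736} - \left(4622310 + 40194 \sqrt{129}\right) = - \frac{21891277179}{4736} - 40194 \sqrt{129}$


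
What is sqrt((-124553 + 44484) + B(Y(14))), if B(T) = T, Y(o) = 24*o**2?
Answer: I*sqrt(75365) ≈ 274.53*I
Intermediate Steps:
sqrt((-124553 + 44484) + B(Y(14))) = sqrt((-124553 + 44484) + 24*14**2) = sqrt(-80069 + 24*196) = sqrt(-80069 + 4704) = sqrt(-75365) = I*sqrt(75365)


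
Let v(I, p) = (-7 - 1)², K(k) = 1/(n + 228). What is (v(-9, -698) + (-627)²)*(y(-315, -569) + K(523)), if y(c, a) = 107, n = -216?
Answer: 505253005/12 ≈ 4.2104e+7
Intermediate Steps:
K(k) = 1/12 (K(k) = 1/(-216 + 228) = 1/12)
v(I, p) = 64 (v(I, p) = (-8)² = 64)
(v(-9, -698) + (-627)²)*(y(-315, -569) + K(523)) = (64 + (-627)²)*(107 + 1/12) = (64 + 393129)*(1285/12) = 393193*(1285/12) = 505253005/12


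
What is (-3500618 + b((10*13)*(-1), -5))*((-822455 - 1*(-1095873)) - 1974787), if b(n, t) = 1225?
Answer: 5953758769017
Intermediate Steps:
(-3500618 + b((10*13)*(-1), -5))*((-822455 - 1*(-1095873)) - 1974787) = (-3500618 + 1225)*((-822455 - 1*(-1095873)) - 1974787) = -3499393*((-822455 + 1095873) - 1974787) = -3499393*(273418 - 1974787) = -3499393*(-1701369) = 5953758769017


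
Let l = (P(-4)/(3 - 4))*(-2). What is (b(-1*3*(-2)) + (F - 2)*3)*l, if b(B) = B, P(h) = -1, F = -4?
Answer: 24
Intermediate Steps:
l = -2 (l = (-1/(3 - 4))*(-2) = (-1/(-1))*(-2) = -1*(-1)*(-2) = 1*(-2) = -2)
(b(-1*3*(-2)) + (F - 2)*3)*l = (-1*3*(-2) + (-4 - 2)*3)*(-2) = (-3*(-2) - 6*3)*(-2) = (6 - 18)*(-2) = -12*(-2) = 24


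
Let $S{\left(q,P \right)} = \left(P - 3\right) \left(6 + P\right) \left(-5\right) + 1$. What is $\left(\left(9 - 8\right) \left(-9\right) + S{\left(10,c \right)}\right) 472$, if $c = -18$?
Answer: $-598496$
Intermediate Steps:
$S{\left(q,P \right)} = 1 - 5 \left(-3 + P\right) \left(6 + P\right)$ ($S{\left(q,P \right)} = \left(-3 + P\right) \left(6 + P\right) \left(-5\right) + 1 = - 5 \left(-3 + P\right) \left(6 + P\right) + 1 = 1 - 5 \left(-3 + P\right) \left(6 + P\right)$)
$\left(\left(9 - 8\right) \left(-9\right) + S{\left(10,c \right)}\right) 472 = \left(\left(9 - 8\right) \left(-9\right) - \left(-361 + 1620\right)\right) 472 = \left(1 \left(-9\right) + \left(91 + 270 - 1620\right)\right) 472 = \left(-9 + \left(91 + 270 - 1620\right)\right) 472 = \left(-9 - 1259\right) 472 = \left(-1268\right) 472 = -598496$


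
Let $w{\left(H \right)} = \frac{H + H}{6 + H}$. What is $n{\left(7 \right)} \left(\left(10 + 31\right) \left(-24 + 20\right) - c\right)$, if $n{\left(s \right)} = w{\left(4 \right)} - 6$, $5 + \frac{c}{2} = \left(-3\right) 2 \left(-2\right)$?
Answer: $\frac{4628}{5} \approx 925.6$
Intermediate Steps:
$c = 14$ ($c = -10 + 2 \left(-3\right) 2 \left(-2\right) = -10 + 2 \left(\left(-6\right) \left(-2\right)\right) = -10 + 2 \cdot 12 = -10 + 24 = 14$)
$w{\left(H \right)} = \frac{2 H}{6 + H}$
$n{\left(s \right)} = - \frac{26}{5}$ ($n{\left(s \right)} = 2 \cdot 4 \frac{1}{6 + 4} - 6 = 2 \cdot 4 \cdot \frac{1}{10} - 6 = \frac{4}{5} - 6 = - \frac{26}{5}$)
$n{\left(7 \right)} \left(\left(10 + 31\right) \left(-24 + 20\right) - c\right) = - \frac{26 \left(\left(10 + 31\right) \left(-24 + 20\right) - 14\right)}{5} = - \frac{26 \left(41 \left(-4\right) - 14\right)}{5} = - \frac{26 \left(-164 - 14\right)}{5} = \left(- \frac{26}{5}\right) \left(-178\right) = \frac{4628}{5}$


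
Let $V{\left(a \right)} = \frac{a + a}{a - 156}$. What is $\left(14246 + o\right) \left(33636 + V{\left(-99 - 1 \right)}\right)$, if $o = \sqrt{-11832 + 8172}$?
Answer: $\frac{7667033371}{16} + \frac{1076377 i \sqrt{915}}{16} \approx 4.7919 \cdot 10^{8} + 2.035 \cdot 10^{6} i$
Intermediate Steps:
$o = 2 i \sqrt{915}$ ($o = \sqrt{-3660} = 2 i \sqrt{915} \approx 60.498 i$)
$V{\left(a \right)} = \frac{2 a}{-156 + a}$
$\left(14246 + o\right) \left(33636 + V{\left(-99 - 1 \right)}\right) = \left(14246 + 2 i \sqrt{915}\right) \left(33636 + \frac{2 \left(-99 - 1\right)}{-156 - 100}\right) = \left(14246 + 2 i \sqrt{915}\right) \left(33636 + 2 \left(-100\right) \frac{1}{-156 - 100}\right) = \left(14246 + 2 i \sqrt{915}\right) \left(33636 + 2 \left(-100\right) \frac{1}{-256}\right) = \left(14246 + 2 i \sqrt{915}\right) \left(33636 + 2 \left(-100\right) \left(- \frac{1}{256}\right)\right) = \left(14246 + 2 i \sqrt{915}\right) \left(33636 + \frac{25}{32}\right) = \left(14246 + 2 i \sqrt{915}\right) \frac{1076377}{32} = \frac{7667033371}{16} + \frac{1076377 i \sqrt{915}}{16}$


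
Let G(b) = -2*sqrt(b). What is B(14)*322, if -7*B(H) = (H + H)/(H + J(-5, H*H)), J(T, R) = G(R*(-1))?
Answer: -92/5 - 184*I/5 ≈ -18.4 - 36.8*I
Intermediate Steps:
J(T, R) = -2*sqrt(-R)
B(H) = -2*H/(7*(H - 2*sqrt(-H**2))) (B(H) = -(H + H)/(7*(H - 2*sqrt(-H**2))) = -2*H/(7*(H - 2*sqrt(-H**2))))
B(14)*322 = -2*14/(-14*14*I + 7*14)*322 = -2*14/(-14*14*I + 98)*322 = -2*14/(-196*I + 98)*322 = -2*14/(98 - 196*I)*322 = -2*14*(98 + 196*I)/48020*322 = (-2/35 - 4*I/35)*322 = -92/5 - 184*I/5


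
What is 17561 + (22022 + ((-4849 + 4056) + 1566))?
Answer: 40356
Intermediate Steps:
17561 + (22022 + ((-4849 + 4056) + 1566)) = 17561 + (22022 + (-793 + 1566)) = 17561 + (22022 + 773) = 17561 + 22795 = 40356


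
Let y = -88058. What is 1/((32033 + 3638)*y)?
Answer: -1/3141116918 ≈ -3.1836e-10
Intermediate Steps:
1/((32033 + 3638)*y) = 1/((32033 + 3638)*(-88058)) = -1/88058/35671 = (1/35671)*(-1/88058) = -1/3141116918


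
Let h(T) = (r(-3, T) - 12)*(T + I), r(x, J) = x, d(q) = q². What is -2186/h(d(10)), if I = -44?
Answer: 1093/420 ≈ 2.6024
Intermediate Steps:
h(T) = 660 - 15*T (h(T) = (-3 - 12)*(T - 44) = -15*(-44 + T) = 660 - 15*T)
-2186/h(d(10)) = -2186/(660 - 15*10²) = -2186/(660 - 15*100) = -2186/(660 - 1500) = -2186/(-840) = -2186*(-1/840) = 1093/420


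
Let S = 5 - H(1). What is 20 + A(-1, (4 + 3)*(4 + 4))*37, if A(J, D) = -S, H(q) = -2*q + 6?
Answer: -17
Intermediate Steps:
H(q) = 6 - 2*q
S = 1 (S = 5 - (6 - 2*1) = 5 - (6 - 2) = 5 - 1*4 = 5 - 4 = 1)
A(J, D) = -1 (A(J, D) = -1*1 = -1)
20 + A(-1, (4 + 3)*(4 + 4))*37 = 20 - 1*37 = 20 - 37 = -17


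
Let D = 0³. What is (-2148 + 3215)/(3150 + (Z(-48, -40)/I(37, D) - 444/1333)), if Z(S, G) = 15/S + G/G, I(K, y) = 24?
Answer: 546167424/1612240967 ≈ 0.33876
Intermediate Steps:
D = 0
Z(S, G) = 1 + 15/S (Z(S, G) = 15/S + 1 = 1 + 15/S)
(-2148 + 3215)/(3150 + (Z(-48, -40)/I(37, D) - 444/1333)) = (-2148 + 3215)/(3150 + (((15 - 48)/(-48))/24 - 444/1333)) = 1067/(3150 + (-1/48*(-33)*(1/24) - 444*1/1333)) = 1067/(3150 + ((11/16)*(1/24) - 444/1333)) = 1067/(3150 + (11/384 - 444/1333)) = 1067/(3150 - 155833/511872) = 1067/(1612240967/511872) = 1067*(511872/1612240967) = 546167424/1612240967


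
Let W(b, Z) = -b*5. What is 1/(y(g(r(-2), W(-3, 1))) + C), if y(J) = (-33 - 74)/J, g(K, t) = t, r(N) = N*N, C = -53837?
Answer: -15/807662 ≈ -1.8572e-5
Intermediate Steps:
W(b, Z) = -5*b
r(N) = N²
y(J) = -107/J
1/(y(g(r(-2), W(-3, 1))) + C) = 1/(-107/((-5*(-3))) - 53837) = 1/(-107/15 - 53837) = 1/(-807662/15) = -15/807662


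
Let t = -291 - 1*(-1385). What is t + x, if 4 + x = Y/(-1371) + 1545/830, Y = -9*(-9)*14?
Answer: 82768045/75862 ≈ 1091.0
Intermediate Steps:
Y = 1134 (Y = 81*14 = 1134)
t = 1094 (t = -291 + 1385 = 1094)
x = -224983/75862 (x = -4 + (1134/(-1371) + 1545/830) = -4 + (1134*(-1/1371) + 1545*(1/830)) = -4 + (-378/457 + 309/166) = -4 + 78465/75862 = -224983/75862 ≈ -2.9657)
t + x = 1094 - 224983/75862 = 82768045/75862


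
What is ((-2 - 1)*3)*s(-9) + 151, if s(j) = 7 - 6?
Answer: 142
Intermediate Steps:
s(j) = 1
((-2 - 1)*3)*s(-9) + 151 = ((-2 - 1)*3)*1 + 151 = -3*3*1 + 151 = -9*1 + 151 = -9 + 151 = 142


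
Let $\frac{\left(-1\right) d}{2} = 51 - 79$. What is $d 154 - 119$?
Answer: $8505$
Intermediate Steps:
$d = 56$ ($d = - 2 \left(51 - 79\right) = \left(-2\right) \left(-28\right) = 56$)
$d 154 - 119 = 56 \cdot 154 - 119 = 8624 - 119 = 8505$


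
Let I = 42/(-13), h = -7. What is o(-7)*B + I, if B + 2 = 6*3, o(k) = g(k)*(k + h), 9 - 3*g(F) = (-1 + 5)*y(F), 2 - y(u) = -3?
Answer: 31906/39 ≈ 818.10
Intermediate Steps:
y(u) = 5 (y(u) = 2 - 1*(-3) = 2 + 3 = 5)
g(F) = -11/3 (g(F) = 3 - (-1 + 5)*5/3 = 3 - 4*5/3 = 3 - ⅓*20 = 3 - 20/3 = -11/3)
o(k) = 77/3 - 11*k/3 (o(k) = -11*(k - 7)/3 = -11*(-7 + k)/3 = 77/3 - 11*k/3)
B = 16 (B = -2 + 6*3 = -2 + 18 = 16)
I = -42/13 (I = 42*(-1/13) = -42/13 ≈ -3.2308)
o(-7)*B + I = (77/3 - 11/3*(-7))*16 - 42/13 = (77/3 + 77/3)*16 - 42/13 = (154/3)*16 - 42/13 = 2464/3 - 42/13 = 31906/39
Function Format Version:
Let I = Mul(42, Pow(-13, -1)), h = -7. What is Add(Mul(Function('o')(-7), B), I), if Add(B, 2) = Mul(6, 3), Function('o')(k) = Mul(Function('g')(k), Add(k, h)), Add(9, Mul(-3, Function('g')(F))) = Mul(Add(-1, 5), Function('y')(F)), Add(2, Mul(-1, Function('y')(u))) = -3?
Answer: Rational(31906, 39) ≈ 818.10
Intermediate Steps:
Function('y')(u) = 5 (Function('y')(u) = Add(2, Mul(-1, -3)) = Add(2, 3) = 5)
Function('g')(F) = Rational(-11, 3) (Function('g')(F) = Add(3, Mul(Rational(-1, 3), Mul(Add(-1, 5), 5))) = Add(3, Mul(Rational(-1, 3), Mul(4, 5))) = Add(3, Mul(Rational(-1, 3), 20)) = Add(3, Rational(-20, 3)) = Rational(-11, 3))
Function('o')(k) = Add(Rational(77, 3), Mul(Rational(-11, 3), k)) (Function('o')(k) = Mul(Rational(-11, 3), Add(k, -7)) = Mul(Rational(-11, 3), Add(-7, k)) = Add(Rational(77, 3), Mul(Rational(-11, 3), k)))
B = 16 (B = Add(-2, Mul(6, 3)) = Add(-2, 18) = 16)
I = Rational(-42, 13) (I = Mul(42, Rational(-1, 13)) = Rational(-42, 13) ≈ -3.2308)
Add(Mul(Function('o')(-7), B), I) = Add(Mul(Add(Rational(77, 3), Mul(Rational(-11, 3), -7)), 16), Rational(-42, 13)) = Add(Mul(Add(Rational(77, 3), Rational(77, 3)), 16), Rational(-42, 13)) = Add(Mul(Rational(154, 3), 16), Rational(-42, 13)) = Add(Rational(2464, 3), Rational(-42, 13)) = Rational(31906, 39)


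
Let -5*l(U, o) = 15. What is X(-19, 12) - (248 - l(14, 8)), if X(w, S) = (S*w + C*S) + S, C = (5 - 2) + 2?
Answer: -407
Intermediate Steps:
l(U, o) = -3 (l(U, o) = -⅕*15 = -3)
C = 5 (C = 3 + 2 = 5)
X(w, S) = 6*S + S*w (X(w, S) = (S*w + 5*S) + S = (5*S + S*w) + S = 6*S + S*w)
X(-19, 12) - (248 - l(14, 8)) = 12*(6 - 19) - (248 - 1*(-3)) = 12*(-13) - (248 + 3) = -156 - 1*251 = -156 - 251 = -407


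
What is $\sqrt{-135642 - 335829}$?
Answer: $i \sqrt{471471} \approx 686.64 i$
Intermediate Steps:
$\sqrt{-135642 - 335829} = \sqrt{-471471} = i \sqrt{471471}$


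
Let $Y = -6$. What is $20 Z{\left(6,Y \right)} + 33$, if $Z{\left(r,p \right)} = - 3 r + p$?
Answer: $-447$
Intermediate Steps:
$Z{\left(r,p \right)} = p - 3 r$
$20 Z{\left(6,Y \right)} + 33 = 20 \left(-6 - 18\right) + 33 = 20 \left(-24\right) + 33 = -480 + 33 = -447$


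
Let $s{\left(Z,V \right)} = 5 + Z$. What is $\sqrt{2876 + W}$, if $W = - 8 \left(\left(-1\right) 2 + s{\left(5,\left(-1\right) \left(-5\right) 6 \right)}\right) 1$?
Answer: $2 \sqrt{703} \approx 53.028$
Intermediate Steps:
$W = -64$ ($W = - 8 \left(\left(-1\right) 2 + \left(5 + 5\right)\right) 1 = - 8 \left(-2 + 10\right) 1 = \left(-8\right) 8 \cdot 1 = \left(-64\right) 1 = -64$)
$\sqrt{2876 + W} = \sqrt{2876 - 64} = \sqrt{2812} = 2 \sqrt{703}$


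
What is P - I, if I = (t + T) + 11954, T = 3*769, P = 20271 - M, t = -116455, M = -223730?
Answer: 346195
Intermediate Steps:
P = 244001 (P = 20271 - 1*(-223730) = 20271 + 223730 = 244001)
T = 2307
I = -102194 (I = (-116455 + 2307) + 11954 = -114148 + 11954 = -102194)
P - I = 244001 - 1*(-102194) = 244001 + 102194 = 346195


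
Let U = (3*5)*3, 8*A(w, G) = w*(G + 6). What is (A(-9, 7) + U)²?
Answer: 59049/64 ≈ 922.64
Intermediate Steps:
A(w, G) = w*(6 + G)/8 (A(w, G) = (w*(G + 6))/8 = (w*(6 + G))/8 = w*(6 + G)/8)
U = 45 (U = 15*3 = 45)
(A(-9, 7) + U)² = ((⅛)*(-9)*(6 + 7) + 45)² = ((⅛)*(-9)*13 + 45)² = (-117/8 + 45)² = (243/8)² = 59049/64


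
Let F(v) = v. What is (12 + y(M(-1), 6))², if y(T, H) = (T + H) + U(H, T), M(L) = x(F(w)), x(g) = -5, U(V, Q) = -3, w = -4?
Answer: 100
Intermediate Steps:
M(L) = -5
y(T, H) = -3 + H + T (y(T, H) = (T + H) - 3 = (H + T) - 3 = -3 + H + T)
(12 + y(M(-1), 6))² = (12 + (-3 + 6 - 5))² = (12 - 2)² = 10² = 100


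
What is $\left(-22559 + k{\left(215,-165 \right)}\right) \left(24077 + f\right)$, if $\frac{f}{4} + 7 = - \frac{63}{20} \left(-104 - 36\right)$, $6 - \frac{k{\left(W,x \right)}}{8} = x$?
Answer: $-547003283$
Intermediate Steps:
$k{\left(W,x \right)} = 48 - 8 x$
$f = 1736$ ($f = -28 + 4 - \frac{63}{20} \left(-104 - 36\right) = -28 + 4 \left(-63\right) \frac{1}{20} \left(-104 - 36\right) = -28 + 4 \left(\left(- \frac{63}{20}\right) \left(-140\right)\right) = -28 + 4 \cdot 441 = -28 + 1764 = 1736$)
$\left(-22559 + k{\left(215,-165 \right)}\right) \left(24077 + f\right) = \left(-22559 + \left(48 - -1320\right)\right) \left(24077 + 1736\right) = \left(-22559 + \left(48 + 1320\right)\right) 25813 = \left(-22559 + 1368\right) 25813 = \left(-21191\right) 25813 = -547003283$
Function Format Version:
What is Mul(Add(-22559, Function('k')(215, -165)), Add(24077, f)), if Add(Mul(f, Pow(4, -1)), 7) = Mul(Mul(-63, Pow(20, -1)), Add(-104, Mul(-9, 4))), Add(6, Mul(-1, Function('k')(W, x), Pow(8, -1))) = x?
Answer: -547003283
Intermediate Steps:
Function('k')(W, x) = Add(48, Mul(-8, x))
f = 1736 (f = Add(-28, Mul(4, Mul(Mul(-63, Pow(20, -1)), Add(-104, Mul(-9, 4))))) = Add(-28, Mul(4, Mul(Mul(-63, Rational(1, 20)), Add(-104, -36)))) = Add(-28, Mul(4, Mul(Rational(-63, 20), -140))) = Add(-28, Mul(4, 441)) = Add(-28, 1764) = 1736)
Mul(Add(-22559, Function('k')(215, -165)), Add(24077, f)) = Mul(Add(-22559, Add(48, Mul(-8, -165))), Add(24077, 1736)) = Mul(Add(-22559, Add(48, 1320)), 25813) = Mul(Add(-22559, 1368), 25813) = Mul(-21191, 25813) = -547003283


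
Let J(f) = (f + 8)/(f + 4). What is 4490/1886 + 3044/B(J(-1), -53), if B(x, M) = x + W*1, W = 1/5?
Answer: 21571345/17917 ≈ 1204.0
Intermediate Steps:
J(f) = (8 + f)/(4 + f)
W = 1/5 (W = 1*(1/5) = 1/5 ≈ 0.20000)
B(x, M) = 1/5 + x (B(x, M) = x + (1/5)*1 = x + 1/5 = 1/5 + x)
4490/1886 + 3044/B(J(-1), -53) = 4490/1886 + 3044/(1/5 + (8 - 1)/(4 - 1)) = 4490*(1/1886) + 3044/(1/5 + 7/3) = 2245/943 + 3044/(1/5 + (1/3)*7) = 2245/943 + 3044/(1/5 + 7/3) = 2245/943 + 3044/(38/15) = 2245/943 + 3044*(15/38) = 2245/943 + 22830/19 = 21571345/17917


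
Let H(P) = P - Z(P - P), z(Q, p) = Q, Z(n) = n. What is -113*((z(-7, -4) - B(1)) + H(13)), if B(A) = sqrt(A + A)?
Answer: -678 + 113*sqrt(2) ≈ -518.19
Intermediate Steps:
B(A) = sqrt(2)*sqrt(A) (B(A) = sqrt(2*A) = sqrt(2)*sqrt(A))
H(P) = P (H(P) = P - (P - P) = P - 1*0 = P + 0 = P)
-113*((z(-7, -4) - B(1)) + H(13)) = -113*((-7 - sqrt(2)*sqrt(1)) + 13) = -113*((-7 - sqrt(2)) + 13) = -113*(6 - sqrt(2)) = -678 + 113*sqrt(2)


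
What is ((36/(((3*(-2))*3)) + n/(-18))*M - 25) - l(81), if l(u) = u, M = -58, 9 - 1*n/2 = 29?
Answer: -1070/9 ≈ -118.89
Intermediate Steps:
n = -40 (n = 18 - 2*29 = 18 - 58 = -40)
((36/(((3*(-2))*3)) + n/(-18))*M - 25) - l(81) = ((36/(((3*(-2))*3)) - 40/(-18))*(-58) - 25) - 1*81 = ((36/((-6*3)) - 40*(-1/18))*(-58) - 25) - 81 = ((36/(-18) + 20/9)*(-58) - 25) - 81 = ((36*(-1/18) + 20/9)*(-58) - 25) - 81 = ((-2 + 20/9)*(-58) - 25) - 81 = ((2/9)*(-58) - 25) - 81 = (-116/9 - 25) - 81 = -341/9 - 81 = -1070/9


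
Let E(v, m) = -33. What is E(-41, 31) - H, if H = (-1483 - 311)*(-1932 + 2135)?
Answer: 364149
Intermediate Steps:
H = -364182 (H = -1794*203 = -364182)
E(-41, 31) - H = -33 - 1*(-364182) = -33 + 364182 = 364149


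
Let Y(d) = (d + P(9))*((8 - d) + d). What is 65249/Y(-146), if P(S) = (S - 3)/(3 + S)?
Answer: -65249/1164 ≈ -56.056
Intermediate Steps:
P(S) = (-3 + S)/(3 + S)
Y(d) = 4 + 8*d (Y(d) = (d + (-3 + 9)/(3 + 9))*((8 - d) + d) = (d + 6/12)*8 = (d + (1/12)*6)*8 = (d + ½)*8 = (½ + d)*8 = 4 + 8*d)
65249/Y(-146) = 65249/(4 + 8*(-146)) = 65249/(4 - 1168) = 65249/(-1164) = 65249*(-1/1164) = -65249/1164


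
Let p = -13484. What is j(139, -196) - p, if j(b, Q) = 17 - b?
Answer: 13362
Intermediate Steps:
j(139, -196) - p = (17 - 1*139) - 1*(-13484) = (17 - 139) + 13484 = -122 + 13484 = 13362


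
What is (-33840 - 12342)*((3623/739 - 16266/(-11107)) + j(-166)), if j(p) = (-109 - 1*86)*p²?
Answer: 2036874260074783350/8208073 ≈ 2.4815e+11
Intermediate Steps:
j(p) = -195*p² (j(p) = (-109 - 86)*p² = -195*p²)
(-33840 - 12342)*((3623/739 - 16266/(-11107)) + j(-166)) = (-33840 - 12342)*((3623/739 - 16266/(-11107)) - 195*(-166)²) = -46182*((3623*(1/739) - 16266*(-1/11107)) - 195*27556) = -46182*((3623/739 + 16266/11107) - 5373420) = -46182*(52261235/8208073 - 5373420) = -46182*(-44105371358425/8208073) = 2036874260074783350/8208073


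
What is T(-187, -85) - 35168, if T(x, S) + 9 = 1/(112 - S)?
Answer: -6929868/197 ≈ -35177.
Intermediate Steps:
T(x, S) = -9 + 1/(112 - S)
T(-187, -85) - 35168 = (1007 - 9*(-85))/(-112 - 85) - 35168 = (1007 + 765)/(-197) - 35168 = -1/197*1772 - 35168 = -1772/197 - 35168 = -6929868/197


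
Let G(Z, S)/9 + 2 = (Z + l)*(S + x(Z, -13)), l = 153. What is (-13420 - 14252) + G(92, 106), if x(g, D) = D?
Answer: 177375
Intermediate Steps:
G(Z, S) = -18 + 9*(-13 + S)*(153 + Z) (G(Z, S) = -18 + 9*((Z + 153)*(S - 13)) = -18 + 9*((153 + Z)*(-13 + S)) = -18 + 9*((-13 + S)*(153 + Z)) = -18 + 9*(-13 + S)*(153 + Z))
(-13420 - 14252) + G(92, 106) = (-13420 - 14252) + (-17919 - 117*92 + 1377*106 + 9*106*92) = -27672 + (-17919 - 10764 + 145962 + 87768) = -27672 + 205047 = 177375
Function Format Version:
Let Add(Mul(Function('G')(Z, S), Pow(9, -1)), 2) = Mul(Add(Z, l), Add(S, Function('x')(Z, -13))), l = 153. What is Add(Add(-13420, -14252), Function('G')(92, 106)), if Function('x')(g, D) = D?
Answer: 177375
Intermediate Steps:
Function('G')(Z, S) = Add(-18, Mul(9, Add(-13, S), Add(153, Z))) (Function('G')(Z, S) = Add(-18, Mul(9, Mul(Add(Z, 153), Add(S, -13)))) = Add(-18, Mul(9, Mul(Add(153, Z), Add(-13, S)))) = Add(-18, Mul(9, Mul(Add(-13, S), Add(153, Z)))) = Add(-18, Mul(9, Add(-13, S), Add(153, Z))))
Add(Add(-13420, -14252), Function('G')(92, 106)) = Add(Add(-13420, -14252), Add(-17919, Mul(-117, 92), Mul(1377, 106), Mul(9, 106, 92))) = Add(-27672, Add(-17919, -10764, 145962, 87768)) = Add(-27672, 205047) = 177375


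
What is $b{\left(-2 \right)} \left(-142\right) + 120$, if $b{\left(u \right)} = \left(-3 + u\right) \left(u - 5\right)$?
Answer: $-4850$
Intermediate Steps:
$b{\left(u \right)} = \left(-5 + u\right) \left(-3 + u\right)$ ($b{\left(u \right)} = \left(-3 + u\right) \left(-5 + u\right) = \left(-5 + u\right) \left(-3 + u\right)$)
$b{\left(-2 \right)} \left(-142\right) + 120 = \left(15 + \left(-2\right)^{2} - -16\right) \left(-142\right) + 120 = \left(15 + 4 + 16\right) \left(-142\right) + 120 = 35 \left(-142\right) + 120 = -4970 + 120 = -4850$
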